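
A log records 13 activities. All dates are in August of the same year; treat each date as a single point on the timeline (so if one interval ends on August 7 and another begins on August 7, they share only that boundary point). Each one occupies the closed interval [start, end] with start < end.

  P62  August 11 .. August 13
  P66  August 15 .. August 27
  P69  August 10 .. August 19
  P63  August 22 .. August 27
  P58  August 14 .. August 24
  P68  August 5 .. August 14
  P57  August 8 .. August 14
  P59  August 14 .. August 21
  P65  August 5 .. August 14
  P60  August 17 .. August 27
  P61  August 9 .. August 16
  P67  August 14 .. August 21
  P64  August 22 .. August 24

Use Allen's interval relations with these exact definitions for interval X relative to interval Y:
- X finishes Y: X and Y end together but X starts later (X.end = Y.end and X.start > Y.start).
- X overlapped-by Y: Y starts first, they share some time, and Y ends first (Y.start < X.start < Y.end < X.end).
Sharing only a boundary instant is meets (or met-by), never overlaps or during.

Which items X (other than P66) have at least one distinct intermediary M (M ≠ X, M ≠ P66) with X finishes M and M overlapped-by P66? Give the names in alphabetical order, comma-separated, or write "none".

Target P66 = [August 15, August 27].
Intermediaries M with M overlapped-by P66: none.
Union: none.

none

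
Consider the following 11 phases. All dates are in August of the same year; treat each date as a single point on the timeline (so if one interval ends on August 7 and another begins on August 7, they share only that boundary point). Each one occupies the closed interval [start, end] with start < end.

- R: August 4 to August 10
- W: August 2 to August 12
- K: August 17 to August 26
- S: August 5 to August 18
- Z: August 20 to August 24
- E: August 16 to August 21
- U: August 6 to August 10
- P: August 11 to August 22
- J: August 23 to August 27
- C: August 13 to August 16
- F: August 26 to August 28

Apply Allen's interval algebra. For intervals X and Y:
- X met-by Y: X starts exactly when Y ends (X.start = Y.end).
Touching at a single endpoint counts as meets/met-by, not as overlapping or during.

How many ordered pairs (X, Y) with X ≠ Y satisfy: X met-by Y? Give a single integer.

2

Checking all 110 ordered pairs for relation 'met-by'; matching pairs in alphabetical order:
(E, C): E met-by C ✓
(F, K): F met-by K ✓
Count: 2.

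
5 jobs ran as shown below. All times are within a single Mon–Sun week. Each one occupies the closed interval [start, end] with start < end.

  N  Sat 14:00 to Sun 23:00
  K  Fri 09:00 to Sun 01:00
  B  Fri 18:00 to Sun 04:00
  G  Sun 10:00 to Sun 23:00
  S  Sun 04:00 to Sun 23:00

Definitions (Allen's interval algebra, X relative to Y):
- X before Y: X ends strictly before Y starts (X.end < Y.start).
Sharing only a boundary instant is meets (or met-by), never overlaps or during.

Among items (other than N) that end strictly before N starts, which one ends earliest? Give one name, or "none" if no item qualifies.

Target N = [Sat 14:00, Sun 23:00].
B [Fri 18:00, Sun 04:00] → overlaps → excluded.
G [Sun 10:00, Sun 23:00] → finishes → excluded.
K [Fri 09:00, Sun 01:00] → overlaps → excluded.
S [Sun 04:00, Sun 23:00] → finishes → excluded.
No candidates → none.

none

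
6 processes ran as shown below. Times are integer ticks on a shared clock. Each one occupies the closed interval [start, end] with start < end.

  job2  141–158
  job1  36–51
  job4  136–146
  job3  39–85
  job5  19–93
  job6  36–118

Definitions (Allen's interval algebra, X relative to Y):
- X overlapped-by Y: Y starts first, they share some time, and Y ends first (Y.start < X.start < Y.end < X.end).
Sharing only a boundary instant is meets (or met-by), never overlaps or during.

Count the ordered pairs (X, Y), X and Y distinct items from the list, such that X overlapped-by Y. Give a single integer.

Checking all 30 ordered pairs for relation 'overlapped-by'; matching pairs in alphabetical order:
(job2, job4): job2 overlapped-by job4 ✓
(job3, job1): job3 overlapped-by job1 ✓
(job6, job5): job6 overlapped-by job5 ✓
Count: 3.

3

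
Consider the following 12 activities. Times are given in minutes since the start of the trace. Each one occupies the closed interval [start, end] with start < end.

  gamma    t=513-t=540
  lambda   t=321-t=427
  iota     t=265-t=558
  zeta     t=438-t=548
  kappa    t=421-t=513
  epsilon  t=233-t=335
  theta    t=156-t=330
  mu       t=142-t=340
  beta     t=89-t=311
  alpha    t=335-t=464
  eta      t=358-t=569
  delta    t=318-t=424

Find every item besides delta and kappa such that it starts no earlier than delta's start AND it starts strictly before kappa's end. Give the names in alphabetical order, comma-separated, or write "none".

Conditions: its start is no earlier than delta's start (X.start >= t=318) AND its start is strictly before kappa's end (X.start < t=513).
alpha: start t=335 >= t=318? ✓; start t=335 < t=513? ✓ → yes.
beta: start t=89 >= t=318? ✗; start t=89 < t=513? ✓ → no.
epsilon: start t=233 >= t=318? ✗; start t=233 < t=513? ✓ → no.
eta: start t=358 >= t=318? ✓; start t=358 < t=513? ✓ → yes.
gamma: start t=513 >= t=318? ✓; start t=513 < t=513? ✗ → no.
iota: start t=265 >= t=318? ✗; start t=265 < t=513? ✓ → no.
lambda: start t=321 >= t=318? ✓; start t=321 < t=513? ✓ → yes.
mu: start t=142 >= t=318? ✗; start t=142 < t=513? ✓ → no.
theta: start t=156 >= t=318? ✗; start t=156 < t=513? ✓ → no.
zeta: start t=438 >= t=318? ✓; start t=438 < t=513? ✓ → yes.
Result: alpha, eta, lambda, zeta.

alpha, eta, lambda, zeta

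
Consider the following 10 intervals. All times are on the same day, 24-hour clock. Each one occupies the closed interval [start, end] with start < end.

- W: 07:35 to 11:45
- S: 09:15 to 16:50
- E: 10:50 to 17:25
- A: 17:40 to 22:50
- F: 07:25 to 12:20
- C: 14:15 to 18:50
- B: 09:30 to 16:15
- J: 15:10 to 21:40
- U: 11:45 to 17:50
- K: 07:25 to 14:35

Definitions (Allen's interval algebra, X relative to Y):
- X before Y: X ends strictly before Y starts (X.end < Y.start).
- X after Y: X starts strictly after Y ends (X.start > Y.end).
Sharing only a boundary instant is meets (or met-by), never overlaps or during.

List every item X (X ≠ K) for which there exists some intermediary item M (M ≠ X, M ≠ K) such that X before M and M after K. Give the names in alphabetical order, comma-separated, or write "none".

B, E, F, S, W

Target K = [07:25, 14:35].
Intermediaries M with M after K: A, J.
Via A — items with X before A: B, E, F, S, W.
Via J — items with X before J: F, W.
Union: B, E, F, S, W.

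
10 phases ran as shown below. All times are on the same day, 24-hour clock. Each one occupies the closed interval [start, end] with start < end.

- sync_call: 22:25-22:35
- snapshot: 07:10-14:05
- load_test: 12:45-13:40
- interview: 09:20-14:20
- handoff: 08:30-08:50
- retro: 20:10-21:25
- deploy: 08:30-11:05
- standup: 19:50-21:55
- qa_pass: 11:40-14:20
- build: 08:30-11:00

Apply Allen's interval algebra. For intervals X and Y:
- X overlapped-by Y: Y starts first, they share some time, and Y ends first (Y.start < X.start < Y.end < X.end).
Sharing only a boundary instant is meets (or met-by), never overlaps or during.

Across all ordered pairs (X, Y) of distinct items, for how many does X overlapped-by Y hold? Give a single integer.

Checking all 90 ordered pairs for relation 'overlapped-by'; matching pairs in alphabetical order:
(interview, build): interview overlapped-by build ✓
(interview, deploy): interview overlapped-by deploy ✓
(interview, snapshot): interview overlapped-by snapshot ✓
(qa_pass, snapshot): qa_pass overlapped-by snapshot ✓
Count: 4.

4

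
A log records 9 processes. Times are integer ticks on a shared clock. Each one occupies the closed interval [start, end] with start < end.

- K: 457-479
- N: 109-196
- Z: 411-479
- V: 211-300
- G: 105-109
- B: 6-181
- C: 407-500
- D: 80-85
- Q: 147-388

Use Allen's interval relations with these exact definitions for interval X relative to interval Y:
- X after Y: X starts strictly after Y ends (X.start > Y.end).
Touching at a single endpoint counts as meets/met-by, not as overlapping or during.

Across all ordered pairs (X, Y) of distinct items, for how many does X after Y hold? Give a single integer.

Checking all 72 ordered pairs for relation 'after'; matching pairs in alphabetical order:
(C, B): C after B ✓
(C, D): C after D ✓
(C, G): C after G ✓
(C, N): C after N ✓
(C, Q): C after Q ✓
(C, V): C after V ✓
(G, D): G after D ✓
(K, B): K after B ✓
(K, D): K after D ✓
(K, G): K after G ✓
(K, N): K after N ✓
(K, Q): K after Q ✓
(K, V): K after V ✓
(N, D): N after D ✓
(Q, D): Q after D ✓
(Q, G): Q after G ✓
(V, B): V after B ✓
(V, D): V after D ✓
(V, G): V after G ✓
(V, N): V after N ✓
(Z, B): Z after B ✓
(Z, D): Z after D ✓
(Z, G): Z after G ✓
(Z, N): Z after N ✓
... plus 2 further pairs not listed.
Count: 26.

26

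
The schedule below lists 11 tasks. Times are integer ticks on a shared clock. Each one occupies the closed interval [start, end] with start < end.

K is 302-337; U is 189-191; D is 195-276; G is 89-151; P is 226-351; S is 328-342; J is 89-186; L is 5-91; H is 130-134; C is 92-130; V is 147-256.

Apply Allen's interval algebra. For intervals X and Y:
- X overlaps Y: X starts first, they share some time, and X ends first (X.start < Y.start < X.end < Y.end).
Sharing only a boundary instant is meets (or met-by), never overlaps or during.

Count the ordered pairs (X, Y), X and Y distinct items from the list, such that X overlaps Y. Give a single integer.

Checking all 110 ordered pairs for relation 'overlaps'; matching pairs in alphabetical order:
(D, P): D overlaps P ✓
(G, V): G overlaps V ✓
(J, V): J overlaps V ✓
(K, S): K overlaps S ✓
(L, G): L overlaps G ✓
(L, J): L overlaps J ✓
(V, D): V overlaps D ✓
(V, P): V overlaps P ✓
Count: 8.

8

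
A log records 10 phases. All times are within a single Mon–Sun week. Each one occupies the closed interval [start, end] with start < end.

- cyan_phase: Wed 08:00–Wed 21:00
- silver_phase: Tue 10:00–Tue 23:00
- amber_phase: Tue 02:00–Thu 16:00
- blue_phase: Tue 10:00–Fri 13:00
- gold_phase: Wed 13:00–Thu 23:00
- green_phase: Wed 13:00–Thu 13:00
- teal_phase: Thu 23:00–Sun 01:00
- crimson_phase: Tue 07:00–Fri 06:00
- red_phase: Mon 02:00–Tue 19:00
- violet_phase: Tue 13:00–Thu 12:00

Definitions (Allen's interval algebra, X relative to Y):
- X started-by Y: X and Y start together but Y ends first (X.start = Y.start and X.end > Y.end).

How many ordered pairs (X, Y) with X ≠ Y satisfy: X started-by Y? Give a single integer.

2

Checking all 90 ordered pairs for relation 'started-by'; matching pairs in alphabetical order:
(blue_phase, silver_phase): blue_phase started-by silver_phase ✓
(gold_phase, green_phase): gold_phase started-by green_phase ✓
Count: 2.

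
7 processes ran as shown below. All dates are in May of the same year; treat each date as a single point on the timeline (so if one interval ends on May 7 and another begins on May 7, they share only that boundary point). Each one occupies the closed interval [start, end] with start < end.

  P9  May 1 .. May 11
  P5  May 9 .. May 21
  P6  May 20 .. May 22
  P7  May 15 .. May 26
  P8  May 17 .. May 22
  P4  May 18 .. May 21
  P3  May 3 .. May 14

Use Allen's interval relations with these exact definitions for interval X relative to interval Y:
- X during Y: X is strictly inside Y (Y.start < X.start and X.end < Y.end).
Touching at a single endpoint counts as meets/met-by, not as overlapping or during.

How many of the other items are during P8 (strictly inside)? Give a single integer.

Target P8 = [May 17, May 22].
P3 [May 3, May 14] → before → no.
P4 [May 18, May 21] → during → counts.
P5 [May 9, May 21] → overlaps → no.
P6 [May 20, May 22] → finishes → no.
P7 [May 15, May 26] → contains → no.
P9 [May 1, May 11] → before → no.
Total: 1.

1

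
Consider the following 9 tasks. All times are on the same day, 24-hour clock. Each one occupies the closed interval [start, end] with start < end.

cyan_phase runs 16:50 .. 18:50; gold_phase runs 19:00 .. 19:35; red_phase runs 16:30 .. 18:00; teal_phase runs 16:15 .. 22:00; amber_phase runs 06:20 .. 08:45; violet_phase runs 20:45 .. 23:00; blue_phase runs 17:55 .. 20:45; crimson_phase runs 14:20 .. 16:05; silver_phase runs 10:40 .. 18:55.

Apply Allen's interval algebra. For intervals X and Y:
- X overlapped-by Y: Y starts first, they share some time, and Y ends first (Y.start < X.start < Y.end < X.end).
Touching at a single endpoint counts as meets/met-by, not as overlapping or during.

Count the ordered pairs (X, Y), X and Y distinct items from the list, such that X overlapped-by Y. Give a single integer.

Checking all 72 ordered pairs for relation 'overlapped-by'; matching pairs in alphabetical order:
(blue_phase, cyan_phase): blue_phase overlapped-by cyan_phase ✓
(blue_phase, red_phase): blue_phase overlapped-by red_phase ✓
(blue_phase, silver_phase): blue_phase overlapped-by silver_phase ✓
(cyan_phase, red_phase): cyan_phase overlapped-by red_phase ✓
(teal_phase, silver_phase): teal_phase overlapped-by silver_phase ✓
(violet_phase, teal_phase): violet_phase overlapped-by teal_phase ✓
Count: 6.

6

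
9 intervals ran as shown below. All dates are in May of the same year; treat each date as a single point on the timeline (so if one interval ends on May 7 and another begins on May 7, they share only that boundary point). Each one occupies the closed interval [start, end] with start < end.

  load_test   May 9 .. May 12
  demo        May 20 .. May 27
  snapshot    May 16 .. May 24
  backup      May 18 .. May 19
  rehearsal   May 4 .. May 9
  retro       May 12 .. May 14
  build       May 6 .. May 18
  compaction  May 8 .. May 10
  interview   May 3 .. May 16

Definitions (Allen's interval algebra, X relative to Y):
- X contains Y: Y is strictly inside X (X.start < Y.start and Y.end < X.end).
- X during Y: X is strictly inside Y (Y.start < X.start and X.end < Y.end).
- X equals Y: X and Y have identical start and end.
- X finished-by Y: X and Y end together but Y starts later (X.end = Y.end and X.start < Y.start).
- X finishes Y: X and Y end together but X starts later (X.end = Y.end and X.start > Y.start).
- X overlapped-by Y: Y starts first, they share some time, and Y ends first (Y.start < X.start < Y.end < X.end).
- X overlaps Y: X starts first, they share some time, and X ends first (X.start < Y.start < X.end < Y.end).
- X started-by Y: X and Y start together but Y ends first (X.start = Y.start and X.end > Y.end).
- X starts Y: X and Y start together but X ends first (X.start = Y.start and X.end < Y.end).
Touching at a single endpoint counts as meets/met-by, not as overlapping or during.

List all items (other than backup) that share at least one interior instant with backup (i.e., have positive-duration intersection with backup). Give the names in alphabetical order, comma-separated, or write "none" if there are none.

snapshot

Target backup = [May 18, May 19].
build [May 6, May 18] → meets → no.
compaction [May 8, May 10] → before → no.
demo [May 20, May 27] → after → no.
interview [May 3, May 16] → before → no.
load_test [May 9, May 12] → before → no.
rehearsal [May 4, May 9] → before → no.
retro [May 12, May 14] → before → no.
snapshot [May 16, May 24] → contains → yes.
Result: snapshot.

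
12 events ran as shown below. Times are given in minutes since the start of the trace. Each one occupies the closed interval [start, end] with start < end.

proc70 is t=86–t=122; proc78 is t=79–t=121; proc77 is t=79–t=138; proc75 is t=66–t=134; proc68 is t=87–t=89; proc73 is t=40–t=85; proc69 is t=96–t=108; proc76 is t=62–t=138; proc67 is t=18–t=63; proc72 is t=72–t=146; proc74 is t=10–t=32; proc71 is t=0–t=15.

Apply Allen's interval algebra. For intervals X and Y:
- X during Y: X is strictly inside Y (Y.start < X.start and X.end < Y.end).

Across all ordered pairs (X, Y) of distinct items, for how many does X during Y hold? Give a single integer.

21

Checking all 132 ordered pairs for relation 'during'; matching pairs in alphabetical order:
(proc68, proc70): proc68 during proc70 ✓
(proc68, proc72): proc68 during proc72 ✓
(proc68, proc75): proc68 during proc75 ✓
(proc68, proc76): proc68 during proc76 ✓
(proc68, proc77): proc68 during proc77 ✓
(proc68, proc78): proc68 during proc78 ✓
(proc69, proc70): proc69 during proc70 ✓
(proc69, proc72): proc69 during proc72 ✓
(proc69, proc75): proc69 during proc75 ✓
(proc69, proc76): proc69 during proc76 ✓
(proc69, proc77): proc69 during proc77 ✓
(proc69, proc78): proc69 during proc78 ✓
(proc70, proc72): proc70 during proc72 ✓
(proc70, proc75): proc70 during proc75 ✓
(proc70, proc76): proc70 during proc76 ✓
(proc70, proc77): proc70 during proc77 ✓
(proc75, proc76): proc75 during proc76 ✓
(proc77, proc72): proc77 during proc72 ✓
(proc78, proc72): proc78 during proc72 ✓
(proc78, proc75): proc78 during proc75 ✓
(proc78, proc76): proc78 during proc76 ✓
Count: 21.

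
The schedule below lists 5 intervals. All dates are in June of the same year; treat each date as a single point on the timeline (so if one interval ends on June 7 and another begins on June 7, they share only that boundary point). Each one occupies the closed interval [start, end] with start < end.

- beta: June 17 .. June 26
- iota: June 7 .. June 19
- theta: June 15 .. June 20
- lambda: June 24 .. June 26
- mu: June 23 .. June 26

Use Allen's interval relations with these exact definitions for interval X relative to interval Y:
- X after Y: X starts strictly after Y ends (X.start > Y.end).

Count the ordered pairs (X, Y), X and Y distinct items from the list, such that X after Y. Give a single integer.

Checking all 20 ordered pairs for relation 'after'; matching pairs in alphabetical order:
(lambda, iota): lambda after iota ✓
(lambda, theta): lambda after theta ✓
(mu, iota): mu after iota ✓
(mu, theta): mu after theta ✓
Count: 4.

4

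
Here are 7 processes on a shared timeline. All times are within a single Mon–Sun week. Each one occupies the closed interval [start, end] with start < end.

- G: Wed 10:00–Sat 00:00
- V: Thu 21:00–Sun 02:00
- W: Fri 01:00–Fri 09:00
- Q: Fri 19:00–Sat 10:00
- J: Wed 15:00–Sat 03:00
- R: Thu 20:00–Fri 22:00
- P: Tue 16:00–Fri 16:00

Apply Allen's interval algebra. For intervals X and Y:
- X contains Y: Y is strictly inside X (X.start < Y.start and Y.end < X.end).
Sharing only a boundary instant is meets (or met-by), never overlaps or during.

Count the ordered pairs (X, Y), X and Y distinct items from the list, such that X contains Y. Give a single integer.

8

Checking all 42 ordered pairs for relation 'contains'; matching pairs in alphabetical order:
(G, R): G contains R ✓
(G, W): G contains W ✓
(J, R): J contains R ✓
(J, W): J contains W ✓
(P, W): P contains W ✓
(R, W): R contains W ✓
(V, Q): V contains Q ✓
(V, W): V contains W ✓
Count: 8.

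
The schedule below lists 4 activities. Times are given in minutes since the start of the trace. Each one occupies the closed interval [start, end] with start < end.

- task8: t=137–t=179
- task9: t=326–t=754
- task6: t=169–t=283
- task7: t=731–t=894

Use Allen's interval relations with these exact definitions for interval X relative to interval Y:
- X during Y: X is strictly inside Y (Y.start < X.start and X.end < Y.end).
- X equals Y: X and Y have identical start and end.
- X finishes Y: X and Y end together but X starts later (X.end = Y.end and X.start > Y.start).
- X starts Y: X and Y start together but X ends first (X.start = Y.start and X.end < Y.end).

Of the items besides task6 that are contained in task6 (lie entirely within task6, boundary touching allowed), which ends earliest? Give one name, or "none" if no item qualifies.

Target task6 = [t=169, t=283].
task7 [t=731, t=894] → after → excluded.
task8 [t=137, t=179] → overlaps → excluded.
task9 [t=326, t=754] → after → excluded.
No candidates → none.

none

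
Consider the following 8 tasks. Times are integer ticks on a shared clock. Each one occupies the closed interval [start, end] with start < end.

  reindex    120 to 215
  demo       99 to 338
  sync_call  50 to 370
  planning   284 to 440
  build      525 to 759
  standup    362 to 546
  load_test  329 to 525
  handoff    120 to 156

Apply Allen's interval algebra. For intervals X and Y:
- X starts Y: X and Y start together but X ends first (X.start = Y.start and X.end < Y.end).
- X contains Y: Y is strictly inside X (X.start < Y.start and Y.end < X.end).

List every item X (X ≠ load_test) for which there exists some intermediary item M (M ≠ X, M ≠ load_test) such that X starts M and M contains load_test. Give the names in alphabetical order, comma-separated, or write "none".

none

Target load_test = [329, 525].
Intermediaries M with M contains load_test: none.
Union: none.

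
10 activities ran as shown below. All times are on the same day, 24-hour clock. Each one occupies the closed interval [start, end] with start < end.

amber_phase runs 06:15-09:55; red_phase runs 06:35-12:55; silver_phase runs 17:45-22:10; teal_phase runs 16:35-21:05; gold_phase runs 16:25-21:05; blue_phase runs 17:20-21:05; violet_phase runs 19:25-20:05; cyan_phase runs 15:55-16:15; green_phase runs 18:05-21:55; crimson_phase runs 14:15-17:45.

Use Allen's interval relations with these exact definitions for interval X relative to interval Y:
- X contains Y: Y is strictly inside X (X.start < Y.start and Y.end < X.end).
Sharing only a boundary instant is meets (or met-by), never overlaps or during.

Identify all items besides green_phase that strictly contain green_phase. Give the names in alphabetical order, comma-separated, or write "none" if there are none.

silver_phase

Target green_phase = [18:05, 21:55].
amber_phase [06:15, 09:55] → before → no.
blue_phase [17:20, 21:05] → overlaps → no.
crimson_phase [14:15, 17:45] → before → no.
cyan_phase [15:55, 16:15] → before → no.
gold_phase [16:25, 21:05] → overlaps → no.
red_phase [06:35, 12:55] → before → no.
silver_phase [17:45, 22:10] → contains → yes.
teal_phase [16:35, 21:05] → overlaps → no.
violet_phase [19:25, 20:05] → during → no.
Result: silver_phase.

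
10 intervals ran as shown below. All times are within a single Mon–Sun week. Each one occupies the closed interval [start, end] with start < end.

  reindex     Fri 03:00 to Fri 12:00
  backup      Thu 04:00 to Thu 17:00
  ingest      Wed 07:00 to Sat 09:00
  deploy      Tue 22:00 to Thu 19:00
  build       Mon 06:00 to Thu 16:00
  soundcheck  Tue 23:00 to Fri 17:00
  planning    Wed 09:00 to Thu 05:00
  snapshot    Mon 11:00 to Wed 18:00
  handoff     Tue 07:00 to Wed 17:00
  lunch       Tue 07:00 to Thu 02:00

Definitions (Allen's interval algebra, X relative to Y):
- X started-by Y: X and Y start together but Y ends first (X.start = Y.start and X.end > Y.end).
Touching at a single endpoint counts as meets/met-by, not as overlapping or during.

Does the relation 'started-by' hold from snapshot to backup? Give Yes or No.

No

snapshot = [Mon 11:00, Wed 18:00], backup = [Thu 04:00, Thu 17:00].
Actual relation of snapshot to backup: before.
Asked whether 'started-by' holds → No.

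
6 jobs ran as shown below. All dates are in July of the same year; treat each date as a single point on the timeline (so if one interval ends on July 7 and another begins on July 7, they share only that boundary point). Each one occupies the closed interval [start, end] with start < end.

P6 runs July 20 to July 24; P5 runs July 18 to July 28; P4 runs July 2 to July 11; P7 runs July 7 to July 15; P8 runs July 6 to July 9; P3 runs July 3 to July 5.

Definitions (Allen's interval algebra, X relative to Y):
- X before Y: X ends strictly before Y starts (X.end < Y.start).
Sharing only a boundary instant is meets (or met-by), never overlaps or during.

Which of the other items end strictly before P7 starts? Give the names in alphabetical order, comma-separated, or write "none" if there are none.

P3

Target P7 = [July 7, July 15].
P3 [July 3, July 5] → before → yes.
P4 [July 2, July 11] → overlaps → no.
P5 [July 18, July 28] → after → no.
P6 [July 20, July 24] → after → no.
P8 [July 6, July 9] → overlaps → no.
Result: P3.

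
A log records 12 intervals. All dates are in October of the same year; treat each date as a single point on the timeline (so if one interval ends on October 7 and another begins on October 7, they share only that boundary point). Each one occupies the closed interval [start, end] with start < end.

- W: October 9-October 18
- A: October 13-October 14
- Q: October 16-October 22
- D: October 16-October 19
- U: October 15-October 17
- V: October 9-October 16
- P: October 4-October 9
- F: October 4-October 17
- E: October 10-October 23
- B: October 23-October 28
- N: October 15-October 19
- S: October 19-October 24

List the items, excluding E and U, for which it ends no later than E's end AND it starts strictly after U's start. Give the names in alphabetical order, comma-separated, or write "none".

Conditions: its end is no later than E's end (X.end <= October 23) AND its start is strictly after U's start (X.start > October 15).
A: end October 14 <= October 23? ✓; start October 13 > October 15? ✗ → no.
B: end October 28 <= October 23? ✗; start October 23 > October 15? ✓ → no.
D: end October 19 <= October 23? ✓; start October 16 > October 15? ✓ → yes.
F: end October 17 <= October 23? ✓; start October 4 > October 15? ✗ → no.
N: end October 19 <= October 23? ✓; start October 15 > October 15? ✗ → no.
P: end October 9 <= October 23? ✓; start October 4 > October 15? ✗ → no.
Q: end October 22 <= October 23? ✓; start October 16 > October 15? ✓ → yes.
S: end October 24 <= October 23? ✗; start October 19 > October 15? ✓ → no.
V: end October 16 <= October 23? ✓; start October 9 > October 15? ✗ → no.
W: end October 18 <= October 23? ✓; start October 9 > October 15? ✗ → no.
Result: D, Q.

D, Q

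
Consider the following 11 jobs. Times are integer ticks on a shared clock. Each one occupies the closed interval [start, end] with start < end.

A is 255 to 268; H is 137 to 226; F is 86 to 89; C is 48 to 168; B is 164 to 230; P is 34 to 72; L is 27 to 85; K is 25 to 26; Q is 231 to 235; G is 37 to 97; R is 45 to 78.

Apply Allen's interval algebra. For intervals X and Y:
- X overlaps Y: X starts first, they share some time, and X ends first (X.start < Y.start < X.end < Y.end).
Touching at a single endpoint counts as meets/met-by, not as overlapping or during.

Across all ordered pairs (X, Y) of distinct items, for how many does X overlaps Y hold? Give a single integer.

10

Checking all 110 ordered pairs for relation 'overlaps'; matching pairs in alphabetical order:
(C, B): C overlaps B ✓
(C, H): C overlaps H ✓
(G, C): G overlaps C ✓
(H, B): H overlaps B ✓
(L, C): L overlaps C ✓
(L, G): L overlaps G ✓
(P, C): P overlaps C ✓
(P, G): P overlaps G ✓
(P, R): P overlaps R ✓
(R, C): R overlaps C ✓
Count: 10.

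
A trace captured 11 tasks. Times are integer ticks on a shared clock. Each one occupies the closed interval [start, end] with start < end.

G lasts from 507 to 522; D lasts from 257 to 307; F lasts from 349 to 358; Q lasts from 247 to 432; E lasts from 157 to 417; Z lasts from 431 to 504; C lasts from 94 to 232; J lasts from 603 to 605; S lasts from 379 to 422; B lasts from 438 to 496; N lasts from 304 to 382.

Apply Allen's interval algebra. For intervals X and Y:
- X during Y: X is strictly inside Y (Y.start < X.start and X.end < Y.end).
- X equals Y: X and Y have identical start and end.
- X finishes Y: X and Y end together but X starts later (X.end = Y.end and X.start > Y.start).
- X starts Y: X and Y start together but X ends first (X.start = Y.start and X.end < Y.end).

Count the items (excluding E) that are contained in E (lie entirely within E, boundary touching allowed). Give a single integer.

Target E = [157, 417].
B [438, 496] → after → no.
C [94, 232] → overlaps → no.
D [257, 307] → during → counts.
F [349, 358] → during → counts.
G [507, 522] → after → no.
J [603, 605] → after → no.
N [304, 382] → during → counts.
Q [247, 432] → overlapped-by → no.
S [379, 422] → overlapped-by → no.
Z [431, 504] → after → no.
Total: 3.

3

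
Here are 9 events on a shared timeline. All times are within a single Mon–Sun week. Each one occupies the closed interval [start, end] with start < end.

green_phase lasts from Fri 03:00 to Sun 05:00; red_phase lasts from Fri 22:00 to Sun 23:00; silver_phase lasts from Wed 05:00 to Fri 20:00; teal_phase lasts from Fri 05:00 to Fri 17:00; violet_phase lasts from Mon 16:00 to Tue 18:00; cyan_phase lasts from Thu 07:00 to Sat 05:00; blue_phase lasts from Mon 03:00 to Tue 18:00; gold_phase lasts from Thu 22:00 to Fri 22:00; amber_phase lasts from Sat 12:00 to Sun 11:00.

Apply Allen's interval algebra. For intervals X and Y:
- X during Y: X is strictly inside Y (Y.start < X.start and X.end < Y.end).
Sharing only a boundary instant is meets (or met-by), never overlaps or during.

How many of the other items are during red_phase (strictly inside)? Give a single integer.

Target red_phase = [Fri 22:00, Sun 23:00].
amber_phase [Sat 12:00, Sun 11:00] → during → counts.
blue_phase [Mon 03:00, Tue 18:00] → before → no.
cyan_phase [Thu 07:00, Sat 05:00] → overlaps → no.
gold_phase [Thu 22:00, Fri 22:00] → meets → no.
green_phase [Fri 03:00, Sun 05:00] → overlaps → no.
silver_phase [Wed 05:00, Fri 20:00] → before → no.
teal_phase [Fri 05:00, Fri 17:00] → before → no.
violet_phase [Mon 16:00, Tue 18:00] → before → no.
Total: 1.

1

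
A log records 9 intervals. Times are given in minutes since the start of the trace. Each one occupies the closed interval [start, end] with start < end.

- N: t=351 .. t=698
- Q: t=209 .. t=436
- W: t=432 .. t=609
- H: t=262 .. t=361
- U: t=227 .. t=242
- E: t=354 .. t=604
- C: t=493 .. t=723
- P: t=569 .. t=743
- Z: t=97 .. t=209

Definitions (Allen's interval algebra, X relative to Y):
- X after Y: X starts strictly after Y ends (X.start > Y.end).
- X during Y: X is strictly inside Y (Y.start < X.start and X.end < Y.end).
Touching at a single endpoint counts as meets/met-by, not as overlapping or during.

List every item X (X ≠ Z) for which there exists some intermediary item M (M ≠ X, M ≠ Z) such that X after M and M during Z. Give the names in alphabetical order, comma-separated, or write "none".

none

Target Z = [t=97, t=209].
Intermediaries M with M during Z: none.
Union: none.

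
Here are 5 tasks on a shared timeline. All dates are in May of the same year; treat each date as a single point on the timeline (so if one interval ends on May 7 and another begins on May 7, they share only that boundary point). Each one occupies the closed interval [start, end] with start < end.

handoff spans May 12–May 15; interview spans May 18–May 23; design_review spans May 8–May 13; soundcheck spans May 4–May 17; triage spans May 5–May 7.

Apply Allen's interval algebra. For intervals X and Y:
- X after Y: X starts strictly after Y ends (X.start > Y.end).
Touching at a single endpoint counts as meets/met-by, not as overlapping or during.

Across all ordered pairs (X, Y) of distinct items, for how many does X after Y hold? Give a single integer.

Checking all 20 ordered pairs for relation 'after'; matching pairs in alphabetical order:
(design_review, triage): design_review after triage ✓
(handoff, triage): handoff after triage ✓
(interview, design_review): interview after design_review ✓
(interview, handoff): interview after handoff ✓
(interview, soundcheck): interview after soundcheck ✓
(interview, triage): interview after triage ✓
Count: 6.

6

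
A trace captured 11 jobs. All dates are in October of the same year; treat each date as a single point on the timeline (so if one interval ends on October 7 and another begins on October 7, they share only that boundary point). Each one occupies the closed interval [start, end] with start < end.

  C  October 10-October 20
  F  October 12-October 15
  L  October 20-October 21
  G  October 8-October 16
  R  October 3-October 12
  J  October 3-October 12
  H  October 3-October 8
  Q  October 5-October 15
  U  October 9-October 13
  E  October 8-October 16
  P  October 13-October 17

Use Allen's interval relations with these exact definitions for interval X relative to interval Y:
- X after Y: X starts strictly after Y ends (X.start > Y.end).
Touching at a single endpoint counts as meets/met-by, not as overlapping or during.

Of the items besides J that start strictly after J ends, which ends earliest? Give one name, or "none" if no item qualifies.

Target J = [October 3, October 12].
C [October 10, October 20] → overlapped-by → excluded.
E [October 8, October 16] → overlapped-by → excluded.
F [October 12, October 15] → met-by → excluded.
G [October 8, October 16] → overlapped-by → excluded.
H [October 3, October 8] → starts → excluded.
L [October 20, October 21] → after → candidate.
P [October 13, October 17] → after → candidate.
Q [October 5, October 15] → overlapped-by → excluded.
R [October 3, October 12] → equals → excluded.
U [October 9, October 13] → overlapped-by → excluded.
Among candidates, earliest end is October 17 → P.

P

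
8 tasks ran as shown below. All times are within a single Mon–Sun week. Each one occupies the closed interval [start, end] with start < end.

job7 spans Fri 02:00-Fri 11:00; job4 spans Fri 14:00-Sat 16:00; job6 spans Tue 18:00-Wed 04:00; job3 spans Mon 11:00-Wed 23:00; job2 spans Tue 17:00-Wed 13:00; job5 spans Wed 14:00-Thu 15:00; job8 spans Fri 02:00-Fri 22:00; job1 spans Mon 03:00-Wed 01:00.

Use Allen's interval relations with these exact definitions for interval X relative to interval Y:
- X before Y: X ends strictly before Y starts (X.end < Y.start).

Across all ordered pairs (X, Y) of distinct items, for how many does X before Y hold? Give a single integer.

19

Checking all 56 ordered pairs for relation 'before'; matching pairs in alphabetical order:
(job1, job4): job1 before job4 ✓
(job1, job5): job1 before job5 ✓
(job1, job7): job1 before job7 ✓
(job1, job8): job1 before job8 ✓
(job2, job4): job2 before job4 ✓
(job2, job5): job2 before job5 ✓
(job2, job7): job2 before job7 ✓
(job2, job8): job2 before job8 ✓
(job3, job4): job3 before job4 ✓
(job3, job7): job3 before job7 ✓
(job3, job8): job3 before job8 ✓
(job5, job4): job5 before job4 ✓
(job5, job7): job5 before job7 ✓
(job5, job8): job5 before job8 ✓
(job6, job4): job6 before job4 ✓
(job6, job5): job6 before job5 ✓
(job6, job7): job6 before job7 ✓
(job6, job8): job6 before job8 ✓
(job7, job4): job7 before job4 ✓
Count: 19.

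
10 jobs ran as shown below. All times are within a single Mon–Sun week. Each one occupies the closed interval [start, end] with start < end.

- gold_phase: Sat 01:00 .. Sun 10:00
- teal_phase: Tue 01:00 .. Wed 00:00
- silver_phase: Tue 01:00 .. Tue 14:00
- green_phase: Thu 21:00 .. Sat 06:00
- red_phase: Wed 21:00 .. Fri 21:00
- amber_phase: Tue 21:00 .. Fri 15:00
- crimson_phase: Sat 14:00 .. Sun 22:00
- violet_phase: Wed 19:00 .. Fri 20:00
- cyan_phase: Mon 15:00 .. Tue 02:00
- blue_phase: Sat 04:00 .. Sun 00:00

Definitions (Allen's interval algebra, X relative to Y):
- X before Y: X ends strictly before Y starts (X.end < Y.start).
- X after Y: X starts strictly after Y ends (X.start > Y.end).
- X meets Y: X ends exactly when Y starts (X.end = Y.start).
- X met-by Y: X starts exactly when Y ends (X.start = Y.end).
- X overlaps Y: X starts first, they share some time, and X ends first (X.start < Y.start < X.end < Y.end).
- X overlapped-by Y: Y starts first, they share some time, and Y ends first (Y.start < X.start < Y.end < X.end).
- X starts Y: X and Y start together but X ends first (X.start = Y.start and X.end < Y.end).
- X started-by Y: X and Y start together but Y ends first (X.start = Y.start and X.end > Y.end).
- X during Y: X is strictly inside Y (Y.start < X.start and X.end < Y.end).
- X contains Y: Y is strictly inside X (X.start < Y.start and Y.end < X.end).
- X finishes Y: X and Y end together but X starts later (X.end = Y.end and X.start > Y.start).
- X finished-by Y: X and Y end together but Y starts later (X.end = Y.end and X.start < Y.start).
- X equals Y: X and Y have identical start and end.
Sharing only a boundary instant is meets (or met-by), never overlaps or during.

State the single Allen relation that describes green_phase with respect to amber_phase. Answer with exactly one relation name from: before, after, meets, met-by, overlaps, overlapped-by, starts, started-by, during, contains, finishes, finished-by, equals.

overlapped-by

green_phase = [Thu 21:00, Sat 06:00]; amber_phase = [Tue 21:00, Fri 15:00].
Compare endpoints: green_phase.start > amber_phase.start, green_phase.start < amber_phase.end, green_phase.end > amber_phase.start, green_phase.end > amber_phase.end.
That pattern is 'overlapped-by'.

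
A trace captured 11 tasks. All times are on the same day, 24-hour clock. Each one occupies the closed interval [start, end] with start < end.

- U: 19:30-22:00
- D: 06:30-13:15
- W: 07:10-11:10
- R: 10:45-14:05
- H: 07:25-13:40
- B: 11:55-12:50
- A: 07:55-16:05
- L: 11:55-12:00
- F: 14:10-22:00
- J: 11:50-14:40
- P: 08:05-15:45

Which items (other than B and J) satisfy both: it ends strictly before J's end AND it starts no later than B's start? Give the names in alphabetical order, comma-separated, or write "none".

Conditions: its end is strictly before J's end (X.end < 14:40) AND its start is no later than B's start (X.start <= 11:55).
A: end 16:05 < 14:40? ✗; start 07:55 <= 11:55? ✓ → no.
D: end 13:15 < 14:40? ✓; start 06:30 <= 11:55? ✓ → yes.
F: end 22:00 < 14:40? ✗; start 14:10 <= 11:55? ✗ → no.
H: end 13:40 < 14:40? ✓; start 07:25 <= 11:55? ✓ → yes.
L: end 12:00 < 14:40? ✓; start 11:55 <= 11:55? ✓ → yes.
P: end 15:45 < 14:40? ✗; start 08:05 <= 11:55? ✓ → no.
R: end 14:05 < 14:40? ✓; start 10:45 <= 11:55? ✓ → yes.
U: end 22:00 < 14:40? ✗; start 19:30 <= 11:55? ✗ → no.
W: end 11:10 < 14:40? ✓; start 07:10 <= 11:55? ✓ → yes.
Result: D, H, L, R, W.

D, H, L, R, W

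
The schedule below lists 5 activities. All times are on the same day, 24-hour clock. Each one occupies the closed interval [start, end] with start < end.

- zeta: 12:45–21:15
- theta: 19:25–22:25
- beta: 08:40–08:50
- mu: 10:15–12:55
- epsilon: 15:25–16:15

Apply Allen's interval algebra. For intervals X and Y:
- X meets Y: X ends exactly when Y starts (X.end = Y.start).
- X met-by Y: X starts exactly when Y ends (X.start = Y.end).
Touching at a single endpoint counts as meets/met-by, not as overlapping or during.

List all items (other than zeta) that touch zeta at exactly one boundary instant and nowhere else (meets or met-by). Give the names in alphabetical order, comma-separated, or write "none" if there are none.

Target zeta = [12:45, 21:15].
beta [08:40, 08:50] → before → no.
epsilon [15:25, 16:15] → during → no.
mu [10:15, 12:55] → overlaps → no.
theta [19:25, 22:25] → overlapped-by → no.
Result: none.

none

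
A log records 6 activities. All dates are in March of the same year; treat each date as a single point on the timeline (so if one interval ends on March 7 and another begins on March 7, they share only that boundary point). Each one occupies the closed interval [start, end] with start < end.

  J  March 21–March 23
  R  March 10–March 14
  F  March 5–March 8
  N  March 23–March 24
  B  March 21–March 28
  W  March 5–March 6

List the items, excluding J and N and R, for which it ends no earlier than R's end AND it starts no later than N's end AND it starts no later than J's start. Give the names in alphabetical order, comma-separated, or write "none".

B

Conditions: its end is no earlier than R's end (X.end >= March 14) AND its start is no later than N's end (X.start <= March 24) AND its start is no later than J's start (X.start <= March 21).
B: end March 28 >= March 14? ✓; start March 21 <= March 24? ✓; start March 21 <= March 21? ✓ → yes.
F: end March 8 >= March 14? ✗; start March 5 <= March 24? ✓; start March 5 <= March 21? ✓ → no.
W: end March 6 >= March 14? ✗; start March 5 <= March 24? ✓; start March 5 <= March 21? ✓ → no.
Result: B.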